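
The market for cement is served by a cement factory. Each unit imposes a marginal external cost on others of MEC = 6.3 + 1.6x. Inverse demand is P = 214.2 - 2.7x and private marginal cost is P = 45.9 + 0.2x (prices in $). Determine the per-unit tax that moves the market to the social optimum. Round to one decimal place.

tax = $63.9 per unit

Social marginal cost = private MC + MEC = 52.2 + 1.8x.
Set SMC = demand: 52.2 + 1.8x = 214.2 - 2.7x → x* = 36.0000.
The Pigouvian tax equals MEC at x*: 6.3 + 1.6×36.0000 = 63.9000.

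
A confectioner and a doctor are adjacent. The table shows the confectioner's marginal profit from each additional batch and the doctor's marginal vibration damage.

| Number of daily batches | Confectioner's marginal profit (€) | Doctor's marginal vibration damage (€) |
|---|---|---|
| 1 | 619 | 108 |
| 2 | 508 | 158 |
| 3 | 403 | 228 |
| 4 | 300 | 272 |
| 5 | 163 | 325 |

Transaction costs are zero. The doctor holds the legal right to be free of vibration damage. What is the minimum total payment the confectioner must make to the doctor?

€766

Efficient level: marginal profit ≥ marginal vibration damage through level 4, so k* = 4.
With the doctor holding the right, the confectioner must at least compensate total damage at k*: 108 + 158 + 228 + 272 = 766.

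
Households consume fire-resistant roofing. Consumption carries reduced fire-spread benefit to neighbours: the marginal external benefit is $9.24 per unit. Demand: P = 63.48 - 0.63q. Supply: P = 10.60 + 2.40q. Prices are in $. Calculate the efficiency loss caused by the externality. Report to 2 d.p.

DWL = $14.09

Market equilibrium (private): 10.60 + 2.40q = 63.48 - 0.63q → q_m = 17.4521.
Social marginal benefit = demand + MEB = 72.72 - 0.63q.
Set SMB = MC: 72.72 - 0.63q = 10.60 + 2.40q → q* = 20.5017.
The loss is the area between SMB and MC from q* to q_m; with linear curves that's a triangle of height MEB(q_m).
DWL = ½ × 3.0496 × 9.2400 = 14.0892.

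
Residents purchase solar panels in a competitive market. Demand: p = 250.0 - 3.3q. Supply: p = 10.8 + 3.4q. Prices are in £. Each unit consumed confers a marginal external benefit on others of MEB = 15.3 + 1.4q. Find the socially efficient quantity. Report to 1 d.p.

Social marginal benefit = demand + MEB = 265.3 - 1.9q.
Set SMB = MC: 265.3 - 1.9q = 10.8 + 3.4q → q* = 48.0189.

q* = 48.0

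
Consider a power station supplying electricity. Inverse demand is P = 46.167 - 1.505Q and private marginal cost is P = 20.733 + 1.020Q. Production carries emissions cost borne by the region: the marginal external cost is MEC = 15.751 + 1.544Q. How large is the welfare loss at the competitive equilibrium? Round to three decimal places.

Market equilibrium (private): 20.733 + 1.020Q = 46.167 - 1.505Q → Q_m = 10.0729.
Social marginal cost = private MC + MEC = 36.484 + 2.564Q.
Set SMC = demand: 36.484 + 2.564Q = 46.167 - 1.505Q → Q* = 2.3797.
The welfare-loss triangle has base |Q_m − Q*| and height MEC(Q_m) (the vertical gap between SMC and demand is zero at Q* and MEC at Q_m).
DWL = ½ × 7.6932 × 31.3035 = 120.4120.

DWL = 120.412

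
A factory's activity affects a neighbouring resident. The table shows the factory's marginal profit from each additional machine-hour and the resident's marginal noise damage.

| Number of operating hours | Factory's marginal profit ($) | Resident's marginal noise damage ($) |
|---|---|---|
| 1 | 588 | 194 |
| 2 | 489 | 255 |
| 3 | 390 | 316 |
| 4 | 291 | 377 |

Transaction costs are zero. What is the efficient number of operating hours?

3

Bargaining reaches the level where marginal profit last exceeds marginal noise damage.
That holds through level 3 (390 ≥ 316) but not at 4 (291 < 377).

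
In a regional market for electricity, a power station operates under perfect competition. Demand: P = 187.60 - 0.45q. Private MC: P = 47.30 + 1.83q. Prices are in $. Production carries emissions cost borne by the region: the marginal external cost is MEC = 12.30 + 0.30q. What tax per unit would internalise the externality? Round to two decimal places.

tax = $27.18 per unit

Social marginal cost = private MC + MEC = 59.60 + 2.13q.
Set SMC = demand: 59.60 + 2.13q = 187.60 - 0.45q → q* = 49.6124.
The Pigouvian tax equals MEC at q*: 12.30 + 0.30×49.6124 = 27.1837.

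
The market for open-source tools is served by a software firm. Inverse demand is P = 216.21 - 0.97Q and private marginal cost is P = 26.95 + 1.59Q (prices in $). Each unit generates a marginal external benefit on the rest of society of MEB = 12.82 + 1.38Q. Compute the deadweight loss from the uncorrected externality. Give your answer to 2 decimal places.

DWL = $5588.52

Market equilibrium (private): 26.95 + 1.59Q = 216.21 - 0.97Q → Q_m = 73.9297.
Social marginal cost = private MC − MEB = 14.13 + 0.21Q.
Set SMC = demand: 14.13 + 0.21Q = 216.21 - 0.97Q → Q* = 171.2542.
The welfare-loss triangle has base |Q_m − Q*| and height MEB(Q_m) (the vertical gap between SMC and demand is zero at Q* and MEB at Q_m).
DWL = ½ × 97.3245 × 114.8430 = 5588.5188.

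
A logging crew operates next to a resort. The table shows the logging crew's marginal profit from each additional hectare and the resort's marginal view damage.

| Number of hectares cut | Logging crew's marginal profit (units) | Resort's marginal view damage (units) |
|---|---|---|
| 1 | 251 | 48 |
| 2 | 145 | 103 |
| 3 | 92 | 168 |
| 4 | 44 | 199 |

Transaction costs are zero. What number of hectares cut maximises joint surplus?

Bargaining reaches the level where marginal profit last exceeds marginal view damage.
That holds through level 2 (145 ≥ 103) but not at 3 (92 < 168).

2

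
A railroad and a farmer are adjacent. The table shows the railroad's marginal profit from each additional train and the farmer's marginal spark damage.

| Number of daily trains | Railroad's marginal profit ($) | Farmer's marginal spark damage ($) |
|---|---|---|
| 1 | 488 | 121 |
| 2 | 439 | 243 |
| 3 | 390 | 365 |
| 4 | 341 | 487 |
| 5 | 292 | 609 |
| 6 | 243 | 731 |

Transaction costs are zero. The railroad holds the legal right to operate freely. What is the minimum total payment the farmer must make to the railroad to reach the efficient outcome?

$876

Left alone the railroad would choose level 6 (marginal profit stays positive).
Efficient level: k* = 3 (marginal profit ≥ marginal spark damage through 3).
The farmer must at least cover the railroad's forgone profit from cutting 6→3: 341 + 292 + 243 = 876.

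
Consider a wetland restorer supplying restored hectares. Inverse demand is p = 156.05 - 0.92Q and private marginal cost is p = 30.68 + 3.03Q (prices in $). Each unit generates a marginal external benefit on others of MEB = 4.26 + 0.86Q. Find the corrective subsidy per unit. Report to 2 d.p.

subsidy = $40.34 per unit

Social marginal cost = private MC − MEB = 26.42 + 2.17Q.
Set SMC = demand: 26.42 + 2.17Q = 156.05 - 0.92Q → Q* = 41.9515.
The Pigouvian subsidy equals MEB at Q*: 4.26 + 0.86×41.9515 = 40.3383.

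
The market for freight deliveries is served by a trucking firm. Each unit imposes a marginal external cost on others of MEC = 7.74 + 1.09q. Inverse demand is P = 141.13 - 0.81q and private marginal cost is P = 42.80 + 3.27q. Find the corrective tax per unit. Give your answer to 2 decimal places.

tax = 26.84 per unit

Social marginal cost = private MC + MEC = 50.54 + 4.36q.
Set SMC = demand: 50.54 + 4.36q = 141.13 - 0.81q → q* = 17.5222.
The Pigouvian tax equals MEC at q*: 7.74 + 1.09×17.5222 = 26.8392.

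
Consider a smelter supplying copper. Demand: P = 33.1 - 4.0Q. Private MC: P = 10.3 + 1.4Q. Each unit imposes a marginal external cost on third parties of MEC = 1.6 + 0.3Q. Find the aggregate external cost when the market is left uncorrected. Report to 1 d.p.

Market equilibrium (private): 10.3 + 1.4Q = 33.1 - 4.0Q → Q_m = 4.2222.
Total external cost = ∫₀^{Q_m} (1.6 + 0.3Q) dQ = 1.6×4.2222 + ½×0.3×4.2222² = 9.4296.

9.4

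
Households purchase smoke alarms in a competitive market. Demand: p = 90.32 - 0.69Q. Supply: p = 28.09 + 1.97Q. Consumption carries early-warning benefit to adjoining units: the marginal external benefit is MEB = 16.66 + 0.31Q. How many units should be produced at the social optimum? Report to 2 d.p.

Q* = 33.57

Social marginal benefit = demand + MEB = 106.98 - 0.38Q.
Set SMB = MC: 106.98 - 0.38Q = 28.09 + 1.97Q → Q* = 33.5702.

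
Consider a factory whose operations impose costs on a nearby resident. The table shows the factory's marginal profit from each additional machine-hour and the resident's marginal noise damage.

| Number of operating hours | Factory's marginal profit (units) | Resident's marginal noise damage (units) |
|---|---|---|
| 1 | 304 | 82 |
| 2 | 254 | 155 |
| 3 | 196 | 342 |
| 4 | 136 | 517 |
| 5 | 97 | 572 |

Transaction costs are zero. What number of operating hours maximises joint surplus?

2

Bargaining reaches the level where marginal profit last exceeds marginal noise damage.
That holds through level 2 (254 ≥ 155) but not at 3 (196 < 342).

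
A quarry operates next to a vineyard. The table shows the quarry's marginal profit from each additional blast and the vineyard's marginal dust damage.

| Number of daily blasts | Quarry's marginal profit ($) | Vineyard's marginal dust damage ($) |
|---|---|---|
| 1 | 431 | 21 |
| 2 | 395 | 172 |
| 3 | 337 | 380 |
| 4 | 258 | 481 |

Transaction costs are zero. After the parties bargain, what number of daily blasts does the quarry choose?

2

Bargaining reaches the level where marginal profit last exceeds marginal dust damage.
That holds through level 2 (395 ≥ 172) but not at 3 (337 < 380).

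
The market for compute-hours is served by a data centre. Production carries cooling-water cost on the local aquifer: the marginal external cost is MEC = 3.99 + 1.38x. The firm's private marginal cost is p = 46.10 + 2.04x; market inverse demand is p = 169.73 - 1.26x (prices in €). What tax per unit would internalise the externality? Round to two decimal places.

tax = €39.27 per unit

Social marginal cost = private MC + MEC = 50.09 + 3.42x.
Set SMC = demand: 50.09 + 3.42x = 169.73 - 1.26x → x* = 25.5641.
The Pigouvian tax equals MEC at x*: 3.99 + 1.38×25.5641 = 39.2685.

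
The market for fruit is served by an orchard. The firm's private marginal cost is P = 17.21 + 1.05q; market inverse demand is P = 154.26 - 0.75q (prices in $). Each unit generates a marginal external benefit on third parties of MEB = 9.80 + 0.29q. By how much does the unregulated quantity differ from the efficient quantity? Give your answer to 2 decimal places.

21.11 units

Market equilibrium (private): 17.21 + 1.05q = 154.26 - 0.75q → q_m = 76.1389.
Social marginal cost = private MC − MEB = 7.41 + 0.76q.
Set SMC = demand: 7.41 + 0.76q = 154.26 - 0.75q → q* = 97.2517.
Gap = |76.1389 − 97.2517| = 21.1128.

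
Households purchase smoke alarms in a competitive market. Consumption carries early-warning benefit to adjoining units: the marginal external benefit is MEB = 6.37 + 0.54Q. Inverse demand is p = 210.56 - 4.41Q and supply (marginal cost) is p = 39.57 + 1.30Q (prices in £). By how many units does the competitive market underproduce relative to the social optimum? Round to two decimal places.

Market equilibrium (private): 39.57 + 1.30Q = 210.56 - 4.41Q → Q_m = 29.9457.
Social marginal benefit = demand + MEB = 216.93 - 3.87Q.
Set SMB = MC: 216.93 - 3.87Q = 39.57 + 1.30Q → Q* = 34.3056.
Gap = |29.9457 − 34.3056| = 4.3599.

4.36 units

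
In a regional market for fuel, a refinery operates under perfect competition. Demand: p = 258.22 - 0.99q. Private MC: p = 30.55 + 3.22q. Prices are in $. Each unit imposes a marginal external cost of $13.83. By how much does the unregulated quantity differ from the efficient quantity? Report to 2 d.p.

Market equilibrium (private): 30.55 + 3.22q = 258.22 - 0.99q → q_m = 54.0784.
Social marginal cost = private MC + MEC = 44.38 + 3.22q.
Set SMC = demand: 44.38 + 3.22q = 258.22 - 0.99q → q* = 50.7933.
Gap = |54.0784 − 50.7933| = 3.2851.

3.29 units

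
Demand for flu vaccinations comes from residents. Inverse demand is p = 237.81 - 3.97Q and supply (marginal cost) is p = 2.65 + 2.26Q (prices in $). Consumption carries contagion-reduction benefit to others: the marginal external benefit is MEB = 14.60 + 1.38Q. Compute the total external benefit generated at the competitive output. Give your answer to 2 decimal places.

$1534.20

Market equilibrium (private): 2.65 + 2.26Q = 237.81 - 3.97Q → Q_m = 37.7464.
Total external benefit = ∫₀^{Q_m} (14.60 + 1.38Q) dQ = 14.60×37.7464 + ½×1.38×37.7464² = 1534.2030.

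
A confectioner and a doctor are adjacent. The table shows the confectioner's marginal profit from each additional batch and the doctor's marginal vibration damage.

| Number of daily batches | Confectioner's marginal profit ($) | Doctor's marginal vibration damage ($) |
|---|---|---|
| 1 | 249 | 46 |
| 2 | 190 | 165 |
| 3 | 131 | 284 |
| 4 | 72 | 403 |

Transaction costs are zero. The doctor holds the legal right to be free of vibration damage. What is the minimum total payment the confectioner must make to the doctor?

Efficient level: marginal profit ≥ marginal vibration damage through level 2, so k* = 2.
With the doctor holding the right, the confectioner must at least compensate total damage at k*: 46 + 165 = 211.

$211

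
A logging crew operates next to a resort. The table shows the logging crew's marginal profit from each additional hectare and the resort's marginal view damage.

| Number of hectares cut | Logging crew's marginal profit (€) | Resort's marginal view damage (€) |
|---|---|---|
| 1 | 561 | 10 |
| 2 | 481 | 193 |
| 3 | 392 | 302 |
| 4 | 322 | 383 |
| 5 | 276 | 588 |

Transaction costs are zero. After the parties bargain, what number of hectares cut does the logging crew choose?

Bargaining reaches the level where marginal profit last exceeds marginal view damage.
That holds through level 3 (392 ≥ 302) but not at 4 (322 < 383).

3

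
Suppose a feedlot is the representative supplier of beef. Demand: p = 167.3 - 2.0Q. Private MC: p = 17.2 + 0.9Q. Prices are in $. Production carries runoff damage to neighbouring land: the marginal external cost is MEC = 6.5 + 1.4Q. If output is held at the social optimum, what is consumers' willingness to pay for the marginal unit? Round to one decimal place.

P = $100.5

Social marginal cost = private MC + MEC = 23.7 + 2.3Q.
Set SMC = demand: 23.7 + 2.3Q = 167.3 - 2.0Q → Q* = 33.3953.
Consumer price on the demand curve at Q*: 167.3 − 2.0×33.3953 = 100.5094.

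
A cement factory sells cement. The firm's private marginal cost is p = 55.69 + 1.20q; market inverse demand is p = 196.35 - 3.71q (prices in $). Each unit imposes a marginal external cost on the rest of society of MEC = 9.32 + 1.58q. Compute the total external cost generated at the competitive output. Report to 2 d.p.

Market equilibrium (private): 55.69 + 1.20q = 196.35 - 3.71q → q_m = 28.6477.
Total external cost = ∫₀^{q_m} (9.32 + 1.58q) dq = 9.32×28.6477 + ½×1.58×28.6477² = 915.3422.

$915.34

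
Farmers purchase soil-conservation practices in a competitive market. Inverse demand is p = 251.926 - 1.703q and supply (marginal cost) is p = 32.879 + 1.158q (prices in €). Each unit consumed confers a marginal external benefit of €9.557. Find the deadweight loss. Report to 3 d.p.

DWL = €15.962

Market equilibrium (private): 32.879 + 1.158q = 251.926 - 1.703q → q_m = 76.5631.
Social marginal benefit = demand + MEB = 261.483 - 1.703q.
Set SMB = MC: 261.483 - 1.703q = 32.879 + 1.158q → q* = 79.9035.
The welfare-loss triangle has base |q_m − q*| and height MEB(q_m) (the vertical gap between SMB and MC is zero at q* and MEB at q_m).
DWL = ½ × 3.3404 × 9.5570 = 15.9621.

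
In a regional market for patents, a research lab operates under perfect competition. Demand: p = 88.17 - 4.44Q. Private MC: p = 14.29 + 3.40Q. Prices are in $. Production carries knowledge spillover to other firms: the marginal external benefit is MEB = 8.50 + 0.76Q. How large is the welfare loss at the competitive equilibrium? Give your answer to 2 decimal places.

Market equilibrium (private): 14.29 + 3.40Q = 88.17 - 4.44Q → Q_m = 9.4235.
Social marginal cost = private MC − MEB = 5.79 + 2.64Q.
Set SMC = demand: 5.79 + 2.64Q = 88.17 - 4.44Q → Q* = 11.6356.
Height of the DWL triangle at Q_m is demand(Q_m) − SMC(Q_m) = MEB(Q_m) = 15.6618.
DWL = ½ × 2.2121 × 15.6618 = 17.3227.

DWL = $17.32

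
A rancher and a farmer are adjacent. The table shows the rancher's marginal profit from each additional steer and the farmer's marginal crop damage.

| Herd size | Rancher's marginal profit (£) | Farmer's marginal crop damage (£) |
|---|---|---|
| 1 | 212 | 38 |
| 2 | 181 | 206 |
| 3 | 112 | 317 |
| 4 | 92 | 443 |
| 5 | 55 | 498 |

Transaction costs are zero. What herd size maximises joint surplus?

1

Bargaining reaches the level where marginal profit last exceeds marginal crop damage.
That holds through level 1 (212 ≥ 38) but not at 2 (181 < 206).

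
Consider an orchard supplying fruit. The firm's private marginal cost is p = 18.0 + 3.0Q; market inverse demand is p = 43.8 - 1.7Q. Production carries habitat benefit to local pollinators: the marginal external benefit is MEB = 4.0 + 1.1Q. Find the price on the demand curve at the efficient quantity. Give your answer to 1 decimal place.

Social marginal cost = private MC − MEB = 14.0 + 1.9Q.
Set SMC = demand: 14.0 + 1.9Q = 43.8 - 1.7Q → Q* = 8.2778.
Consumer price on the demand curve at Q*: 43.8 − 1.7×8.2778 = 29.7277.

P = 29.7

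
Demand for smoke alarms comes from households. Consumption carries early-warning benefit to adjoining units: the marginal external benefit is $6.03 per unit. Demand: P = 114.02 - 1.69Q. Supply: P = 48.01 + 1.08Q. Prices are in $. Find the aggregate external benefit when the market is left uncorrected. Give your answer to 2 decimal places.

Market equilibrium (private): 48.01 + 1.08Q = 114.02 - 1.69Q → Q_m = 23.8303.
Total external benefit = MEB × Q_m = 6.03 × 23.8303 = 143.6967.

$143.70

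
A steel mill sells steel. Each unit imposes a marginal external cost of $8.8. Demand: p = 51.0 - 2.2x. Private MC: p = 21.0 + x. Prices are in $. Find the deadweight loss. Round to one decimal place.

DWL = $12.1

Market equilibrium (private): 21.0 + x = 51.0 - 2.2x → x_m = 9.3750.
Social marginal cost = private MC + MEC = 29.8 + x.
Set SMC = demand: 29.8 + x = 51.0 - 2.2x → x* = 6.6250.
Between x* and x_m the wedge SMC − demand runs linearly from 0 to MEC(x_m), so the loss is a triangle.
DWL = ½ × 2.7500 × 8.8000 = 12.1000.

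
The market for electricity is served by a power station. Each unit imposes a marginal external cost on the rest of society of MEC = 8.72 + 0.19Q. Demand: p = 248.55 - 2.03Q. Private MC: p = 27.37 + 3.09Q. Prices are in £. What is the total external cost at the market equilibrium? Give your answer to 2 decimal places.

Market equilibrium (private): 27.37 + 3.09Q = 248.55 - 2.03Q → Q_m = 43.1992.
Total external cost = ∫₀^{Q_m} (8.72 + 0.19Q) dQ = 8.72×43.1992 + ½×0.19×43.1992² = 553.9833.

£553.98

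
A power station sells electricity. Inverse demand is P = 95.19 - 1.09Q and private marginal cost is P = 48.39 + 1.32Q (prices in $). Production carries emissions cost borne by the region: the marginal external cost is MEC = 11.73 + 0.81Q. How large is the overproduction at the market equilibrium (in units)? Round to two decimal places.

Market equilibrium (private): 48.39 + 1.32Q = 95.19 - 1.09Q → Q_m = 19.4191.
Social marginal cost = private MC + MEC = 60.12 + 2.13Q.
Set SMC = demand: 60.12 + 2.13Q = 95.19 - 1.09Q → Q* = 10.8913.
Gap = |19.4191 − 10.8913| = 8.5278.

8.53 units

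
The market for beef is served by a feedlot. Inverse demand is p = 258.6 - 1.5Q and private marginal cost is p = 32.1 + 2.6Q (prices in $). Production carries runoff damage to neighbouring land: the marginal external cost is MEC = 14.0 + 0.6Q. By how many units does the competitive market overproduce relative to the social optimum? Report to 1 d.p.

Market equilibrium (private): 32.1 + 2.6Q = 258.6 - 1.5Q → Q_m = 55.2439.
Social marginal cost = private MC + MEC = 46.1 + 3.2Q.
Set SMC = demand: 46.1 + 3.2Q = 258.6 - 1.5Q → Q* = 45.2128.
Gap = |55.2439 − 45.2128| = 10.0311.

10.0 units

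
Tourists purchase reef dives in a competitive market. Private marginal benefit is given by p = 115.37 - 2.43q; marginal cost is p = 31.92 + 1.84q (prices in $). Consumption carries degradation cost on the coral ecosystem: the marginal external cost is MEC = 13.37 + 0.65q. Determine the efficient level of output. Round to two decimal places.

Social marginal benefit = demand − MEC = 102.00 - 3.08q.
Set SMB = MC: 102.00 - 3.08q = 31.92 + 1.84q → q* = 14.2439.

q* = 14.24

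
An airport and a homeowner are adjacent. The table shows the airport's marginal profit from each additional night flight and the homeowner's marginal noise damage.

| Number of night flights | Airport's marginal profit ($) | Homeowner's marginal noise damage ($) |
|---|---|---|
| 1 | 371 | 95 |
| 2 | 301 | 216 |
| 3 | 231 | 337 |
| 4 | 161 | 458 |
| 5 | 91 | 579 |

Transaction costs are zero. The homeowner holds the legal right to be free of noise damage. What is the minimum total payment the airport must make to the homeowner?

Efficient level: marginal profit ≥ marginal noise damage through level 2, so k* = 2.
With the homeowner holding the right, the airport must at least compensate total damage at k*: 95 + 216 = 311.

$311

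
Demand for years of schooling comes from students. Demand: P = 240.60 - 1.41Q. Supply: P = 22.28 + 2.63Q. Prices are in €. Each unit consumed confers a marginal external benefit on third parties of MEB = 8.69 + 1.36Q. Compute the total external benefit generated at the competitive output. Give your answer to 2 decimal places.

€2455.39

Market equilibrium (private): 22.28 + 2.63Q = 240.60 - 1.41Q → Q_m = 54.0396.
Total external benefit = ∫₀^{Q_m} (8.69 + 1.36Q) dQ = 8.69×54.0396 + ½×1.36×54.0396² = 2455.3934.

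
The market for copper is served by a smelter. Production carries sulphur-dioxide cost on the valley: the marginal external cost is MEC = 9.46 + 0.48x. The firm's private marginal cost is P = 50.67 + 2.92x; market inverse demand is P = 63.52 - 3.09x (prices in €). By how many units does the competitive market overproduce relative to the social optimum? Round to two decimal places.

1.62 units

Market equilibrium (private): 50.67 + 2.92x = 63.52 - 3.09x → x_m = 2.1381.
Social marginal cost = private MC + MEC = 60.13 + 3.40x.
Set SMC = demand: 60.13 + 3.40x = 63.52 - 3.09x → x* = 0.5223.
Gap = |2.1381 − 0.5223| = 1.6158.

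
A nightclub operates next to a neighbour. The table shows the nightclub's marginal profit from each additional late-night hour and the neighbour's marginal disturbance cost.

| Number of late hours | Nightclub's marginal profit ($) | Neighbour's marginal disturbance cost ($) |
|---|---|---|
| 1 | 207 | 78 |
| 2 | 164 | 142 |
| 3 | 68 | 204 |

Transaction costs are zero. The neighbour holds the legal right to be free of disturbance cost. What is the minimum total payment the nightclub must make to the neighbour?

Efficient level: marginal profit ≥ marginal disturbance cost through level 2, so k* = 2.
With the neighbour holding the right, the nightclub must at least compensate total damage at k*: 78 + 142 = 220.

$220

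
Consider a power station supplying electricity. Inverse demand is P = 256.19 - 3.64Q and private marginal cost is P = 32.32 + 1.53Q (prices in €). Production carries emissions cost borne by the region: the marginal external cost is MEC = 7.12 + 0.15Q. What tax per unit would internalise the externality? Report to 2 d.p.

tax = €13.23 per unit

Social marginal cost = private MC + MEC = 39.44 + 1.68Q.
Set SMC = demand: 39.44 + 1.68Q = 256.19 - 3.64Q → Q* = 40.7425.
The Pigouvian tax equals MEC at Q*: 7.12 + 0.15×40.7425 = 13.2314.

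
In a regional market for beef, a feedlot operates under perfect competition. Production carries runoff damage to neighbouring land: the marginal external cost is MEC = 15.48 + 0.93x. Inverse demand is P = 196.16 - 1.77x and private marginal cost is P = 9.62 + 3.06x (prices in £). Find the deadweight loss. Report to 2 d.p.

DWL = £229.32

Market equilibrium (private): 9.62 + 3.06x = 196.16 - 1.77x → x_m = 38.6211.
Social marginal cost = private MC + MEC = 25.10 + 3.99x.
Set SMC = demand: 25.10 + 3.99x = 196.16 - 1.77x → x* = 29.6979.
Between x* and x_m the wedge SMC − demand runs linearly from 0 to MEC(x_m), so the loss is a triangle.
DWL = ½ × 8.9232 × 51.3976 = 229.3155.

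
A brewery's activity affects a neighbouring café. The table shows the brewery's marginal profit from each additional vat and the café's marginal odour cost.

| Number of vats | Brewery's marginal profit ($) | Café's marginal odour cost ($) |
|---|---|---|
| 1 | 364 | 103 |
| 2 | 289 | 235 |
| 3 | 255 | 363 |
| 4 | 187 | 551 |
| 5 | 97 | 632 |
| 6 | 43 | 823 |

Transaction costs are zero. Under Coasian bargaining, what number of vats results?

2

Bargaining reaches the level where marginal profit last exceeds marginal odour cost.
That holds through level 2 (289 ≥ 235) but not at 3 (255 < 363).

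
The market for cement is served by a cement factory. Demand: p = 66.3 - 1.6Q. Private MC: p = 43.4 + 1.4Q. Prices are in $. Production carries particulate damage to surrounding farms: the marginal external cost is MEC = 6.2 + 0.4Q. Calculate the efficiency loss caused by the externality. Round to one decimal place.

Market equilibrium (private): 43.4 + 1.4Q = 66.3 - 1.6Q → Q_m = 7.6333.
Social marginal cost = private MC + MEC = 49.6 + 1.8Q.
Set SMC = demand: 49.6 + 1.8Q = 66.3 - 1.6Q → Q* = 4.9118.
Between Q* and Q_m the wedge SMC − demand runs linearly from 0 to MEC(Q_m), so the loss is a triangle.
DWL = ½ × 2.7215 × 9.2533 = 12.5914.

DWL = $12.6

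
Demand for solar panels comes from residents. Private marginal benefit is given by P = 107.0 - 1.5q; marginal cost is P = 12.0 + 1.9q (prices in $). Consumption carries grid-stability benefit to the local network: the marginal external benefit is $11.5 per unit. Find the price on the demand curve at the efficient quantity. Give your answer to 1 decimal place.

Social marginal benefit = demand + MEB = 118.5 - 1.5q.
Set SMB = MC: 118.5 - 1.5q = 12.0 + 1.9q → q* = 31.3235.
Consumer price on the demand curve at q*: 107.0 − 1.5×31.3235 = 60.0148.

P = $60.0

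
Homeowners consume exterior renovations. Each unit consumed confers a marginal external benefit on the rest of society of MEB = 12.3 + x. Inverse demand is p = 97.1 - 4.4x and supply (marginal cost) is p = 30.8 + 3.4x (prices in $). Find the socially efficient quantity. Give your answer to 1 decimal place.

Social marginal benefit = demand + MEB = 109.4 - 3.4x.
Set SMB = MC: 109.4 - 3.4x = 30.8 + 3.4x → x* = 11.5588.

x* = 11.6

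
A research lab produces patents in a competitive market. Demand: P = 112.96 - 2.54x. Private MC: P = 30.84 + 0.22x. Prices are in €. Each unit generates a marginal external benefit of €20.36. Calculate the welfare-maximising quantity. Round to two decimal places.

Social marginal cost = private MC − MEB = 10.48 + 0.22x.
Set SMC = demand: 10.48 + 0.22x = 112.96 - 2.54x → x* = 37.1304.

x* = 37.13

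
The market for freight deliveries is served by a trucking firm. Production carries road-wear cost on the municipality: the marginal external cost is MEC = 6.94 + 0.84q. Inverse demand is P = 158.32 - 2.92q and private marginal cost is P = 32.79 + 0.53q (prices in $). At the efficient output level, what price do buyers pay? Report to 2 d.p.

P = $77.60

Social marginal cost = private MC + MEC = 39.73 + 1.37q.
Set SMC = demand: 39.73 + 1.37q = 158.32 - 2.92q → q* = 27.6434.
Consumer price on the demand curve at q*: 158.32 − 2.92×27.6434 = 77.6013.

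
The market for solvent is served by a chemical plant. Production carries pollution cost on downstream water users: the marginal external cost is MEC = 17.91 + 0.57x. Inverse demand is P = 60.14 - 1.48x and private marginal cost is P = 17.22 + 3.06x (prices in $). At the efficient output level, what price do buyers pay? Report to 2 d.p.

P = $52.90

Social marginal cost = private MC + MEC = 35.13 + 3.63x.
Set SMC = demand: 35.13 + 3.63x = 60.14 - 1.48x → x* = 4.8943.
Consumer price on the demand curve at x*: 60.14 − 1.48×4.8943 = 52.8964.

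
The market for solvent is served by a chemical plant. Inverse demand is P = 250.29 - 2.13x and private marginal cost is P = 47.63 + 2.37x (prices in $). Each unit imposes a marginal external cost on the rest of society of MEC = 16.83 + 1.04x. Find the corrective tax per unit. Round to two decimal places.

tax = $51.72 per unit

Social marginal cost = private MC + MEC = 64.46 + 3.41x.
Set SMC = demand: 64.46 + 3.41x = 250.29 - 2.13x → x* = 33.5433.
The Pigouvian tax equals MEC at x*: 16.83 + 1.04×33.5433 = 51.7150.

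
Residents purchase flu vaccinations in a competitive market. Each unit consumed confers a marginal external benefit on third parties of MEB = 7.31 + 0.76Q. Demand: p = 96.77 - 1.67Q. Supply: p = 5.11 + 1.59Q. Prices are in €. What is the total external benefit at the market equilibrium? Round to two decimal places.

Market equilibrium (private): 5.11 + 1.59Q = 96.77 - 1.67Q → Q_m = 28.1166.
Total external benefit = ∫₀^{Q_m} (7.31 + 0.76Q) dQ = 7.31×28.1166 + ½×0.76×28.1166² = 505.9388.

€505.94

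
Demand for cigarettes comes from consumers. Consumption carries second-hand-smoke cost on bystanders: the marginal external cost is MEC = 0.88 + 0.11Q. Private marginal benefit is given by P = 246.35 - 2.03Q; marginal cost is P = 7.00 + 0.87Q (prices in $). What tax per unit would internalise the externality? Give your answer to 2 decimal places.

Social marginal benefit = demand − MEC = 245.47 - 2.14Q.
Set SMB = MC: 245.47 - 2.14Q = 7.00 + 0.87Q → Q* = 79.2259.
The Pigouvian tax equals MEC at Q*: 0.88 + 0.11×79.2259 = 9.5948.

tax = $9.59 per unit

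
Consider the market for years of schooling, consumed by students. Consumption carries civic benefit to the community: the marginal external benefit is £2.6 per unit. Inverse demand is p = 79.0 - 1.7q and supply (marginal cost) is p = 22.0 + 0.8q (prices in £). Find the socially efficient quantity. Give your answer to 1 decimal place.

Social marginal benefit = demand + MEB = 81.6 - 1.7q.
Set SMB = MC: 81.6 - 1.7q = 22.0 + 0.8q → q* = 23.8400.

q* = 23.8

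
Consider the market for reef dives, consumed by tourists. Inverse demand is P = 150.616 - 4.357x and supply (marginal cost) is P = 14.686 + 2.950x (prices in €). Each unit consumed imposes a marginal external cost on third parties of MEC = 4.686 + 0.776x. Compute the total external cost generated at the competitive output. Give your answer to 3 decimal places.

€221.444

Market equilibrium (private): 14.686 + 2.950x = 150.616 - 4.357x → x_m = 18.6027.
Total external cost = ∫₀^{x_m} (4.686 + 0.776x) dx = 4.686×18.6027 + ½×0.776×18.6027² = 221.4437.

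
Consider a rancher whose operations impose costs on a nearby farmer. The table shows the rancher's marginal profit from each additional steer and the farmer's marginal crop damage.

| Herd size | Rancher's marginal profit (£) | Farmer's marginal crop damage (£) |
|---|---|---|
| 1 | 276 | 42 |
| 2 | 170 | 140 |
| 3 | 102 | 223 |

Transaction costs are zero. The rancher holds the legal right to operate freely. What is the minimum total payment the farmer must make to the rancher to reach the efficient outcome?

£102

Left alone the rancher would choose level 3 (marginal profit stays positive).
Efficient level: k* = 2 (marginal profit ≥ marginal crop damage through 2).
The farmer must at least cover the rancher's forgone profit from cutting 3→2: 102 = 102.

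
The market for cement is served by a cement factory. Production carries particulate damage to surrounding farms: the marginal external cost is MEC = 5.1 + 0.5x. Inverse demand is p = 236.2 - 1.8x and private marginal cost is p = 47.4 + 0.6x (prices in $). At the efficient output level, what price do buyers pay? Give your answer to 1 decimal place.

Social marginal cost = private MC + MEC = 52.5 + 1.1x.
Set SMC = demand: 52.5 + 1.1x = 236.2 - 1.8x → x* = 63.3448.
Consumer price on the demand curve at x*: 236.2 − 1.8×63.3448 = 122.1794.

P = $122.2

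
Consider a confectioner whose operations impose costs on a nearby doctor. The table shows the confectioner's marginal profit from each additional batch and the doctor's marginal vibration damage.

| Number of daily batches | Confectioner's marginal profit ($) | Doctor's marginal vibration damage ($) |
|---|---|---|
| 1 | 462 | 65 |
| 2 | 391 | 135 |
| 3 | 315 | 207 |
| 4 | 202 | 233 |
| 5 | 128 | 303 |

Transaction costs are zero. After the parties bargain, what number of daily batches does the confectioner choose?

3

Bargaining reaches the level where marginal profit last exceeds marginal vibration damage.
That holds through level 3 (315 ≥ 207) but not at 4 (202 < 233).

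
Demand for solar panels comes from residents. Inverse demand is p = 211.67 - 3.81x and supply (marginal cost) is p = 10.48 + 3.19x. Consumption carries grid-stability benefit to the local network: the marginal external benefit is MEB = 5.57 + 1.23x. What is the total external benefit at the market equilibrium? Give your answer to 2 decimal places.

668.12

Market equilibrium (private): 10.48 + 3.19x = 211.67 - 3.81x → x_m = 28.7414.
Total external benefit = ∫₀^{x_m} (5.57 + 1.23x) dx = 5.57×28.7414 + ½×1.23×28.7414² = 668.1215.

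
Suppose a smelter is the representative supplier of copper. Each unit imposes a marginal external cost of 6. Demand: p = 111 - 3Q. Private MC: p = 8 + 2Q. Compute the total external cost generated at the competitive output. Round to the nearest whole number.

124

Market equilibrium (private): 8 + 2Q = 111 - 3Q → Q_m = 20.6000.
Total external cost = MEC × Q_m = 6 × 20.6000 = 123.6000.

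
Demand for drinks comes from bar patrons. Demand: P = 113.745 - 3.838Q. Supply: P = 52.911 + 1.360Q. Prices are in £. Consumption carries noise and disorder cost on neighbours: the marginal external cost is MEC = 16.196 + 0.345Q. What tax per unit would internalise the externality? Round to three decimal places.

Social marginal benefit = demand − MEC = 97.549 - 4.183Q.
Set SMB = MC: 97.549 - 4.183Q = 52.911 + 1.360Q → Q* = 8.0530.
The Pigouvian tax equals MEC at Q*: 16.196 + 0.345×8.0530 = 18.9743.

tax = £18.974 per unit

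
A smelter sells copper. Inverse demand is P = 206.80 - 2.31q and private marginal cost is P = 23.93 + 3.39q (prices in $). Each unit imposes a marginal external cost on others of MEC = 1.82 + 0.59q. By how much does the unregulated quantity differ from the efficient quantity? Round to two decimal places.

3.30 units

Market equilibrium (private): 23.93 + 3.39q = 206.80 - 2.31q → q_m = 32.0825.
Social marginal cost = private MC + MEC = 25.75 + 3.98q.
Set SMC = demand: 25.75 + 3.98q = 206.80 - 2.31q → q* = 28.7838.
Gap = |32.0825 − 28.7838| = 3.2987.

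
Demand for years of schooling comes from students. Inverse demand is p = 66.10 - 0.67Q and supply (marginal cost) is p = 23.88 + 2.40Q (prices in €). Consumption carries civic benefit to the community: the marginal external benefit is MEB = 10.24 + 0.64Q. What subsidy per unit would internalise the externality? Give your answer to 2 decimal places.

Social marginal benefit = demand + MEB = 76.34 - 0.03Q.
Set SMB = MC: 76.34 - 0.03Q = 23.88 + 2.40Q → Q* = 21.5885.
The Pigouvian subsidy equals MEB at Q*: 10.24 + 0.64×21.5885 = 24.0566.

subsidy = €24.06 per unit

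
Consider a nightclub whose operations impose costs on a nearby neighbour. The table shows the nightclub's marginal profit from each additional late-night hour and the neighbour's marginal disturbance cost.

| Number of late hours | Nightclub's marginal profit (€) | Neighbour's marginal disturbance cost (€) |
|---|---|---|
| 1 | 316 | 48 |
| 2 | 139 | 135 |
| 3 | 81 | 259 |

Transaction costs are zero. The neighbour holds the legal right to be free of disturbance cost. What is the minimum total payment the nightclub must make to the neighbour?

€183

Efficient level: marginal profit ≥ marginal disturbance cost through level 2, so k* = 2.
With the neighbour holding the right, the nightclub must at least compensate total damage at k*: 48 + 135 = 183.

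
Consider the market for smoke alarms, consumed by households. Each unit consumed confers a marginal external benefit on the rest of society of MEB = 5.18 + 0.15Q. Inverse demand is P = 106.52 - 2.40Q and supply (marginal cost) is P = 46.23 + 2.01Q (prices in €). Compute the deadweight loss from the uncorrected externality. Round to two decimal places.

Market equilibrium (private): 46.23 + 2.01Q = 106.52 - 2.40Q → Q_m = 13.6712.
Social marginal benefit = demand + MEB = 111.70 - 2.25Q.
Set SMB = MC: 111.70 - 2.25Q = 46.23 + 2.01Q → Q* = 15.3685.
Height of the DWL triangle at Q_m is SMB(Q_m) − MC(Q_m) = MEB(Q_m) = 7.2307.
DWL = ½ × 1.6973 × 7.2307 = 6.1363.

DWL = €6.14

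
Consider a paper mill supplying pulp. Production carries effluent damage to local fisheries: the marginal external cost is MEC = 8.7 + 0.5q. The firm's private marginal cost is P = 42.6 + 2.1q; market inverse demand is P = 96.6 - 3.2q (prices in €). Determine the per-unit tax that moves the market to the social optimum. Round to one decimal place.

tax = €12.6 per unit

Social marginal cost = private MC + MEC = 51.3 + 2.6q.
Set SMC = demand: 51.3 + 2.6q = 96.6 - 3.2q → q* = 7.8103.
The Pigouvian tax equals MEC at q*: 8.7 + 0.5×7.8103 = 12.6052.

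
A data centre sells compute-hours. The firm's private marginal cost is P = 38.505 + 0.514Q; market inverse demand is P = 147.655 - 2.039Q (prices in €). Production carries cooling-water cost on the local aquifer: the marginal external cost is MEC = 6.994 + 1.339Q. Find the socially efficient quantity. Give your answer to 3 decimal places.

Social marginal cost = private MC + MEC = 45.499 + 1.853Q.
Set SMC = demand: 45.499 + 1.853Q = 147.655 - 2.039Q → Q* = 26.2477.

Q* = 26.248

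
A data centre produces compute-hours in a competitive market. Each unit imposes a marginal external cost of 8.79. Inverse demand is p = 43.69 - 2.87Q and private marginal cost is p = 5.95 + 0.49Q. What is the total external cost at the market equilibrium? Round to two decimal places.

Market equilibrium (private): 5.95 + 0.49Q = 43.69 - 2.87Q → Q_m = 11.2321.
Total external cost = MEC × Q_m = 8.79 × 11.2321 = 98.7302.

98.73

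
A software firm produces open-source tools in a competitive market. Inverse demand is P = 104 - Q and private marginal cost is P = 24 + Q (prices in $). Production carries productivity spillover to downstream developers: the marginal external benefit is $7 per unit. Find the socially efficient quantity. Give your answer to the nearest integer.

Social marginal cost = private MC − MEB = 17 + Q.
Set SMC = demand: 17 + Q = 104 - Q → Q* = 43.5000.

Q* = 44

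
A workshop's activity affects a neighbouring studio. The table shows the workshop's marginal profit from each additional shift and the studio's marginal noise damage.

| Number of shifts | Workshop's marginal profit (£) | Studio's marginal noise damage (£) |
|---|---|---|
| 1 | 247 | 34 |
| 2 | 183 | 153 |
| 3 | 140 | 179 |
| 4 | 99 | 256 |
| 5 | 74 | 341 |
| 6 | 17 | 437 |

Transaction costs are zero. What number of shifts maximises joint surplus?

2

Bargaining reaches the level where marginal profit last exceeds marginal noise damage.
That holds through level 2 (183 ≥ 153) but not at 3 (140 < 179).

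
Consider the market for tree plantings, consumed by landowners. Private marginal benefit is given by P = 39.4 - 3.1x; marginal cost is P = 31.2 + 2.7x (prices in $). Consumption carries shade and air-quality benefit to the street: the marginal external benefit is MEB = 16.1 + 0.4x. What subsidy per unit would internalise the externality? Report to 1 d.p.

Social marginal benefit = demand + MEB = 55.5 - 2.7x.
Set SMB = MC: 55.5 - 2.7x = 31.2 + 2.7x → x* = 4.5000.
The Pigouvian subsidy equals MEB at x*: 16.1 + 0.4×4.5000 = 17.9000.

subsidy = $17.9 per unit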